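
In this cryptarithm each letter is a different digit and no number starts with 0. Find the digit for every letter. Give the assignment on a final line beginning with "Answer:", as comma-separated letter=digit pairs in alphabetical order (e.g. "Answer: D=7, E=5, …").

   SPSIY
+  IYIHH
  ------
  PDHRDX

Step 1. [P] the sum has 6 digits but both addends have 5; that extra leading digit P is the final carry, namely 1. So P=1.
Step 2. [col 1: Y + H ≡ X (mod 10)] no forcing yet in column 1 (carry-in 0); H=6 is free and consistent — try it. So H=6.
Step 3. [col 1: Y + H ≡ X (mod 10)] several values work for X in column 1 (Y + H ≡ X (mod 10), carry-in 0); try X=0 ⇒ X=0.
Step 4. [col 1: Y + H ≡ X (mod 10)] column 1: given H=6, X=0, carry-in 0, and digits 0,1,6 already taken and all letters distinct, Y+H≡X (mod 10) forces Y=4 ⇒ Y=4.
Step 5. [col 2: I + H ≡ D (mod 10)] no forcing yet in column 2 (carry-in 1); I=5 is free and consistent — try it, so I=5.
Step 6. [col 2: I + H ≡ D (mod 10)] from column 2 (I=5, H=6, carry-in 1, digits 0,1,4,5,6 already taken and all letters distinct): D must equal 2, so D=2.
Step 7. [col 3: S + I ≡ R (mod 10)] R=3 is one option consistent with column 3 (S + I ≡ R (mod 10), carry-in 1) — take it. So R=3.
Step 8. [col 3: S + I ≡ R (mod 10)] column 3 reads S+I+carry(1)=R with I=5, R=3; with digits 0,1,2,3,4,5,6 already taken and all letters distinct, the only value for S is 7, so S=7.

Answer: D=2, H=6, I=5, P=1, R=3, S=7, X=0, Y=4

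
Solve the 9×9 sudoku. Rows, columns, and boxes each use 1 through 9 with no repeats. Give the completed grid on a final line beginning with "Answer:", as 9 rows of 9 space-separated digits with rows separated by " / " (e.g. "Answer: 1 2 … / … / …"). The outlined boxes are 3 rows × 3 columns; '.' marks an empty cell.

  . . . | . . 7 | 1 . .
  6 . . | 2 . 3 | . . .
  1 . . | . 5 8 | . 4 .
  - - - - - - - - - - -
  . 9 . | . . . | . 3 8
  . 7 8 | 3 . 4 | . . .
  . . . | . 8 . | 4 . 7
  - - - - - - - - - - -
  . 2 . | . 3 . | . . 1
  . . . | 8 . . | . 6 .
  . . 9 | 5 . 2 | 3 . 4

Step 1. [r1c1∈{2,3,4,5,8,9}] in col 1, 9 fits only at r1c1. So r1c1=9.
Step 2. [r3c2∈{3}] r3c2's peers cover all but 3, so r3c2=3.
Step 3. [r2c5∈{1,4,9}] row 2 places 1 nowhere but r2c5, so r2c5=1.
Step 4. [r8c6∈{1,9}] across box 8, 1 lands solely at r8c6 ⇒ r8c6=1.
Step 5. [r3c4∈{6,9}] 9 has one home in box 2: r3c4, so r3c4=9.
Step 6. [r5c8∈{1,2,5,9}] r5c8 is the only open cell in row 5 admitting 1 ⇒ r5c8=1.
Step 7. [r1c9∈{2,3,5,6}] across row 1, 3 lands solely at r1c9, so r1c9=3.
Step 8. [r9c2∈{1,6,8}] in row 9, 1 fits only at r9c2, so r9c2=1.
Step 9. [r7c3∈{4,5,6,7}] in box 7, 6 fits only at r7c3, so r7c3=6.
Step 10. [r9c5∈{6,7}] across row 9, 6 lands solely at r9c5 ⇒ r9c5=6.
Step 11. [r1c5∈{4}] r1c5 is down to just 4 ⇒ r1c5=4.
Step 12. [r7c6∈{9}] r7c6 is down to just 9 ⇒ r7c6=9.
Step 13. [r6c8∈{2,5,9}] 9 has one home in row 6: r6c8, so r6c8=9.
Step 14. [r1c8∈{2,5,8}] r1c8 is the only open cell in col 8 admitting 2 ⇒ r1c8=2.
Step 15. [r1c3∈{5}] r1c3 is down to just 5, so r1c3=5.
Step 16. [r8c5∈{7}] only 7 remains possible at r8c5. So r8c5=7.
Step 17. [r4c5∈{2}] r4c5 is down to just 2. So r4c5=2.
Step 18. [r6c2∈{5,6}] across col 2, 6 lands solely at r6c2, so r6c2=6.
Step 19. [r8c2∈{4,5}] col 2 places 5 nowhere but r8c2, so r8c2=5.
Step 20. [r4c6∈{5,6}] across col 6, 6 lands solely at r4c6 ⇒ r4c6=6.
Step 21. [r4c7∈{5}] r4c7 has the single candidate 5, so r4c7=5.
Step 22. [r7c8∈{5,7,8}] r7c8 is the only open cell in row 7 admitting 5, so r7c8=5.
Step 23. [r4c1∈{4}] nothing but 4 survives at r4c1, so r4c1=4.
Step 24. [r4c3∈{1}] nothing but 1 survives at r4c3. So r4c3=1.
Step 25. [r3c3∈{2,7}] row 3 places 2 nowhere but r3c3. So r3c3=2.
Step 26. [r3c7∈{6,7}] across row 3, 7 lands solely at r3c7, so r3c7=7.
Step 27. [r6c1∈{2,3,5}] 2 has one home in row 6: r6c1 ⇒ r6c1=2.
Step 28. [r2c8∈{8}] only 8 remains possible at r2c8. So r2c8=8.
Step 29. [r8c3∈{3,4}] 4 has one home in row 8: r8c3. So r8c3=4.
Step 30. [r7c1∈{7,8}] row 7 places 7 nowhere but r7c1, so r7c1=7.
Step 31. [r2c7∈{9}] only 9 remains possible at r2c7, so r2c7=9.
Step 32. [r8c7∈{2}] r8c7 has the single candidate 2 ⇒ r8c7=2.
Step 33. [r3c9∈{6}] r3c9 is down to just 6 ⇒ r3c9=6.
Step 34. [r6c3∈{3}] r6c3's peers cover all but 3 ⇒ r6c3=3.
Step 35. [r8c9∈{9}] r8c9's peers cover all but 9, so r8c9=9.
Step 36. [r7c7∈{8}] r7c7's peers cover all but 8 ⇒ r7c7=8.
Step 37. [r2c3∈{7}] r2c3 is down to just 7 ⇒ r2c3=7.
Step 38. [r4c4∈{7}] only 7 remains possible at r4c4, so r4c4=7.
Step 39. [r5c5∈{9}] r5c5 has the single candidate 9 ⇒ r5c5=9.
Step 40. [r8c1∈{3}] nothing but 3 survives at r8c1, so r8c1=3.
Step 41. [r5c7∈{6}] r5c7 is down to just 6. So r5c7=6.
Step 42. [r2c2∈{4}] only 4 remains possible at r2c2 ⇒ r2c2=4.
Step 43. [r9c8∈{7}] r9c8 has the single candidate 7, so r9c8=7.
Step 44. [r6c4∈{1}] r6c4's peers cover all but 1 ⇒ r6c4=1.
Step 45. [r1c4∈{6}] r1c4 is down to just 6. So r1c4=6.
Step 46. [r5c9∈{2}] r5c9 is down to just 2, so r5c9=2.
Step 47. [r6c6∈{5}] r6c6 is down to just 5 ⇒ r6c6=5.
Step 48. [r5c1∈{5}] nothing but 5 survives at r5c1. So r5c1=5.
Step 49. [r1c2∈{8}] r1c2 has the single candidate 8 ⇒ r1c2=8.
Step 50. [r2c9∈{5}] r2c9 has the single candidate 5. So r2c9=5.
Step 51. [r7c4∈{4}] r7c4 is down to just 4. So r7c4=4.
Step 52. [r9c1∈{8}] r9c1 has the single candidate 8 ⇒ r9c1=8.

Answer: 9 8 5 6 4 7 1 2 3 / 6 4 7 2 1 3 9 8 5 / 1 3 2 9 5 8 7 4 6 / 4 9 1 7 2 6 5 3 8 / 5 7 8 3 9 4 6 1 2 / 2 6 3 1 8 5 4 9 7 / 7 2 6 4 3 9 8 5 1 / 3 5 4 8 7 1 2 6 9 / 8 1 9 5 6 2 3 7 4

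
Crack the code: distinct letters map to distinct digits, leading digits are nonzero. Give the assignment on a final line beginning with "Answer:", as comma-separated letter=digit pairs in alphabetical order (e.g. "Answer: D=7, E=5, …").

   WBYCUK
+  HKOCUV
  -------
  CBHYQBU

Step 1. [col 1: K + V ≡ U (mod 10)] no forcing yet in column 1 (carry-in 0); K=2 is free and consistent — try it, so K=2.
Step 2. [col 1: K + V ≡ U (mod 10)] U=7 is one option consistent with column 1 (K + V ≡ U (mod 10), carry-in 0) — take it ⇒ U=7.
Step 3. [C] C is the leading digit of a 7-digit sum of two 6-digit numbers; the final carry is exactly 1 ⇒ C=1.
Step 4. [col 1: K + V ≡ U (mod 10)] from column 1 (K=2, U=7, carry-in 0, digits 1,2,7 already taken and all letters distinct): V must equal 5, so V=5.
Step 5. [col 2: U + U ≡ B (mod 10)] from column 2 (U=7, carry-in 0, digits 1,2,5,7 already taken and all letters distinct): B must equal 4 ⇒ B=4.
Step 6. [col 3: C + C ≡ Q (mod 10)] from column 3 (C=1, carry-in 1, digits 1,2,4,5,7 already taken and all letters distinct): Q must equal 3. So Q=3.
Step 7. [col 4: Y + O ≡ Y (mod 10)] from column 4 (nothing yet, carry-in 0, digits 1,2,3,4,5,7 already taken and all letters distinct): O must equal 0, so O=0.
Step 8. [col 4: Y + O ≡ Y (mod 10)] no forcing yet in column 4 (carry-in 0); Y=9 is free and consistent — try it. So Y=9.
Step 9. [col 5: B + K ≡ H (mod 10)] column 5 reads B+K+carry(0)=H with B=4, K=2; with digits 0,1,2,3,4,5,7,9 already taken and all letters distinct, the only value for H is 6, so H=6.
Step 10. [col 6: W + H ≡ B (mod 10)] column 6 reads W+H+carry(0)=B with H=6, B=4; with digits 0,1,2,3,4,5,6,7,9 already taken and all letters distinct, the only value for W is 8 ⇒ W=8.

Answer: B=4, C=1, H=6, K=2, O=0, Q=3, U=7, V=5, W=8, Y=9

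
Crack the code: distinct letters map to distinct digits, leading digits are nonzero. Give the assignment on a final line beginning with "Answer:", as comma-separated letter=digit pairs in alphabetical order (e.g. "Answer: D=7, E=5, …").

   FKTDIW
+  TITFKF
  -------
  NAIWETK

Step 1. [col 1: W + F ≡ K (mod 10)] no forcing yet in column 1 (carry-in 0); W=4 is free and consistent — try it, so W=4.
Step 2. [N] the sum has 7 digits but both addends have 6; that extra leading digit N is the final carry, namely 1. So N=1.
Step 3. [col 1: W + F ≡ K (mod 10)] several values work for K in column 1 (W + F ≡ K (mod 10), carry-in 0); try K=9. So K=9.
Step 4. [col 1: W + F ≡ K (mod 10)] from column 1 (W=4, K=9, carry-in 0, digits 1,4,9 already taken and all letters distinct): F must equal 5, so F=5.
Step 5. [col 2: I + K ≡ T (mod 10)] column 2 (I + K ≡ T (mod 10), carry-in 0) doesn't pin I yet; pick I=8 and continue ⇒ I=8.
Step 6. [col 2: I + K ≡ T (mod 10)] column 2: given I=8, K=9, carry-in 0, and digits 1,4,5,8,9 already taken and all letters distinct, I+K≡T (mod 10) forces T=7 ⇒ T=7.
Step 7. [col 3: D + F ≡ E (mod 10)] several values work for D in column 3 (D + F ≡ E (mod 10), carry-in 1); try D=0 ⇒ D=0.
Step 8. [col 3: D + F ≡ E (mod 10)] from column 3 (D=0, F=5, carry-in 1, digits 0,1,4,5,7,8,9 already taken and all letters distinct): E must equal 6 ⇒ E=6.
Step 9. [col 6: F + T ≡ A (mod 10)] from column 6 (F=5, T=7, carry-in 1, digits 0,1,4,5,6,7,8,9 already taken and all letters distinct): A must equal 3, so A=3.

Answer: A=3, D=0, E=6, F=5, I=8, K=9, N=1, T=7, W=4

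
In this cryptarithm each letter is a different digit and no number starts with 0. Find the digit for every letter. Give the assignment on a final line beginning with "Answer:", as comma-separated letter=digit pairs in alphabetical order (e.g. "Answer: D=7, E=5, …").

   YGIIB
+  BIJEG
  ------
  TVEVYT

Step 1. [col 1: B + G ≡ T (mod 10)] no forcing yet in column 1 (carry-in 0); G=2 is free and consistent — try it ⇒ G=2.
Step 2. [col 1: B + G ≡ T (mod 10)] several values work for T in column 1 (B + G ≡ T (mod 10), carry-in 0); try T=1 ⇒ T=1.
Step 3. [col 1: B + G ≡ T (mod 10)] in column 1 we have B+G≡T with carry-in 0; given G=2, T=1 and digits 1,2 already taken and all letters distinct, that pins B to 9, so B=9.
Step 4. [col 2: I + E ≡ Y (mod 10)] several values work for I in column 2 (I + E ≡ Y (mod 10), carry-in 1); try I=5 ⇒ I=5.
Step 5. [col 2: I + E ≡ Y (mod 10)] column 2 (I + E ≡ Y (mod 10), carry-in 1) doesn't pin E yet; pick E=8 and continue, so E=8.
Step 6. [col 2: I + E ≡ Y (mod 10)] column 2: given I=5, E=8, carry-in 1, and digits 1,2,5,8,9 already taken and all letters distinct, I+E≡Y (mod 10) forces Y=4 ⇒ Y=4.
Step 7. [col 3: I + J ≡ V (mod 10)] no forcing yet in column 3 (carry-in 1); V=3 is free and consistent — try it. So V=3.
Step 8. [col 3: I + J ≡ V (mod 10)] column 3: given I=5, V=3, carry-in 1, and digits 1,2,3,4,5,8,9 already taken and all letters distinct, I+J≡V (mod 10) forces J=7, so J=7.

Answer: B=9, E=8, G=2, I=5, J=7, T=1, V=3, Y=4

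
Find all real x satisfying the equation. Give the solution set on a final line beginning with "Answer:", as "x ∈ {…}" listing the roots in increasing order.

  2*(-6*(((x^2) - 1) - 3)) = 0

Step 1. [2*(-6*(((x^2) - 1) - 3)) = 0] 2 out front; divide by 2. So div: -6*(((x^2) - 1) - 3) = 0.
Step 2. [-6*(((x^2) - 1) - 3) = 0] leading coefficient -6: divide by -6 ⇒ div: ((x^2) - 1) - 3 = 0.
Step 3. [((x^2) - 1) - 3 = 0] peel the -3: add 3 from each side. So sub: (x^2) - 1 = 3.
Step 4. [(x^2) - 1 = 3] 1 comes off first (add 1). So sub: x^2 = 4.
Step 5. [x^2 = 4] √ both sides: 4 ≥ 0 gives two branches ⇒ sqrt: x = 2 or -2.

Answer: x ∈ {-2, 2}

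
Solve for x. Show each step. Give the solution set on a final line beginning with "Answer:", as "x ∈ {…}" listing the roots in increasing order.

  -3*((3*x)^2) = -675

Step 1. [-3*((3*x)^2) = -675] leading coefficient -3: divide by -3, so div: (3*x)^2 = 225.
Step 2. [(3*x)^2 = 225] LHS squared, RHS 225 ≥ 0: apply √ (±), so sqrt: 3*x = 15 or -15.
Step 3. [3*x = 15 or -15] leading coefficient 3: divide by 3 ⇒ div: x = 5 or -5.

Answer: x ∈ {-5, 5}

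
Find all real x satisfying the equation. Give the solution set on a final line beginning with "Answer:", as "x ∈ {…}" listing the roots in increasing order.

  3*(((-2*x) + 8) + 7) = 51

Step 1. [3*(((-2*x) + 8) + 7) = 51] 3·(inner) — divide through by 3, so div: ((-2*x) + 8) + 7 = 17.
Step 2. [((-2*x) + 8) + 7 = 17] peel the +7: subtract 7 from each side, so sub: (-2*x) + 8 = 10.
Step 3. [(-2*x) + 8 = 10] +8 is outermost — subtract 8 both sides. So sub: -2*x = 2.
Step 4. [-2*x = 2] -2·(inner) — divide through by -2. So div: x = -1.

Answer: x ∈ {-1}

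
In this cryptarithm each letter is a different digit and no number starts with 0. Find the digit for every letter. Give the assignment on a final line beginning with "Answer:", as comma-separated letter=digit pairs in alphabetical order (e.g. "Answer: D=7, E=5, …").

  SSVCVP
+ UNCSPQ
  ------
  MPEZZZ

Step 1. [col 1: P + Q ≡ Z (mod 10)] column 1 (P + Q ≡ Z (mod 10), carry-in 0) doesn't pin Q yet; pick Q=9 and continue ⇒ Q=9.
Step 2. [col 1: P + Q ≡ Z (mod 10)] several values work for P in column 1 (P + Q ≡ Z (mod 10), carry-in 0); try P=5, so P=5.
Step 3. [col 1: P + Q ≡ Z (mod 10)] column 1: given P=5, Q=9, carry-in 0, and digits 5,9 already taken and all letters distinct, P+Q≡Z (mod 10) forces Z=4 ⇒ Z=4.
Step 4. [col 2: V + P ≡ Z (mod 10)] in column 2 we have V+P≡Z with carry-in 1; given P=5, Z=4 and digits 4,5,9 already taken and all letters distinct, that pins V to 8, so V=8.
Step 5. [col 3: C + S ≡ Z (mod 10)] several values work for C in column 3 (C + S ≡ Z (mod 10), carry-in 1); try C=2. So C=2.
Step 6. [col 3: C + S ≡ Z (mod 10)] column 3: given C=2, Z=4, carry-in 1, and digits 2,4,5,8,9 already taken and all letters distinct, C+S≡Z (mod 10) forces S=1. So S=1.
Step 7. [col 4: V + C ≡ E (mod 10)] from column 4 (V=8, C=2, carry-in 0, digits 1,2,4,5,8,9 already taken and all letters distinct): E must equal 0. So E=0.
Step 8. [col 5: S + N ≡ P (mod 10)] column 5 reads S+N+carry(1)=P with S=1, P=5; with digits 0,1,2,4,5,8,9 already taken and all letters distinct, the only value for N is 3, so N=3.
Step 9. [col 6: S + U ≡ M (mod 10)] from column 6 (S=1, carry-in 0, digits 0,1,2,3,4,5,8,9 already taken and all letters distinct): U must equal 6, so U=6.
Step 10. [col 6: S + U ≡ M (mod 10)] column 6: given S=1, U=6, carry-in 0, and digits 0,1,2,3,4,5,6,8,9 already taken and all letters distinct, S+U≡M (mod 10) forces M=7 ⇒ M=7.

Answer: C=2, E=0, M=7, N=3, P=5, Q=9, S=1, U=6, V=8, Z=4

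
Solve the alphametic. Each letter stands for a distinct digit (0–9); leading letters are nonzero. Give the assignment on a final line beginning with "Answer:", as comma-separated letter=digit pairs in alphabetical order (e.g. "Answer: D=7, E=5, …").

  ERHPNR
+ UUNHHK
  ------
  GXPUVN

Step 1. [col 1: R + K ≡ N (mod 10)] column 1 (R + K ≡ N (mod 10), carry-in 0) doesn't pin K yet; pick K=9 and continue, so K=9.
Step 2. [col 1: R + K ≡ N (mod 10)] R=7 is one option consistent with column 1 (R + K ≡ N (mod 10), carry-in 0) — take it. So R=7.
Step 3. [col 1: R + K ≡ N (mod 10)] in column 1 we have R+K≡N with carry-in 0; given R=7, K=9 and digits 7,9 already taken and all letters distinct, that pins N to 6 ⇒ N=6.
Step 4. [col 2: N + H ≡ V (mod 10)] column 2 (N + H ≡ V (mod 10), carry-in 1) doesn't pin H yet; pick H=4 and continue ⇒ H=4.
Step 5. [col 2: N + H ≡ V (mod 10)] column 2: given N=6, H=4, carry-in 1, and digits 4,6,7,9 already taken and all letters distinct, N+H≡V (mod 10) forces V=1 ⇒ V=1.
Step 6. [col 3: P + H ≡ U (mod 10)] column 3 (P + H ≡ U (mod 10), carry-in 1) doesn't pin P yet; pick P=0 and continue, so P=0.
Step 7. [col 3: P + H ≡ U (mod 10)] in column 3 we have P+H≡U with carry-in 1; given P=0, H=4 and digits 0,1,4,6,7,9 already taken and all letters distinct, that pins U to 5 ⇒ U=5.
Step 8. [col 5: R + U ≡ X (mod 10)] column 5 reads R+U+carry(1)=X with R=7, U=5; with digits 0,1,4,5,6,7,9 already taken and all letters distinct, the only value for X is 3, so X=3.
Step 9. [col 6: E + U ≡ G (mod 10)] in column 6 we have E+U≡G with carry-in 1; given U=5 and digits 0,1,3,4,5,6,7,9 already taken and all letters distinct, that pins E to 2 ⇒ E=2.
Step 10. [col 6: E + U ≡ G (mod 10)] in column 6 we have E+U≡G with carry-in 1; given E=2, U=5 and digits 0,1,2,3,4,5,6,7,9 already taken and all letters distinct, that pins G to 8, so G=8.

Answer: E=2, G=8, H=4, K=9, N=6, P=0, R=7, U=5, V=1, X=3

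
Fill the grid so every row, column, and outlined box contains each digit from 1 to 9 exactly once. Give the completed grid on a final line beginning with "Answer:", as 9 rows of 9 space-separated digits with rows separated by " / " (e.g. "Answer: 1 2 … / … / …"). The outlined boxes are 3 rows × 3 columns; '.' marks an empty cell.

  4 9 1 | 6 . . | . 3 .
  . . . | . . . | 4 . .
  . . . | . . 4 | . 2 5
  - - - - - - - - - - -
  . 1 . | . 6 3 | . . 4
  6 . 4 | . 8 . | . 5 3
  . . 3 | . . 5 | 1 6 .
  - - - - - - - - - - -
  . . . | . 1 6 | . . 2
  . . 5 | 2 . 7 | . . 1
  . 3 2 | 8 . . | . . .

Step 1. [r9c6∈{9}] r9c6 has the single candidate 9, so r9c6=9.
Step 2. [r2c2∈{2,5,6,7,8}] across col 2, 5 lands solely at r2c2. So r2c2=5.
Step 3. [r2c1∈{2,3,7,8}] in box 1, 2 fits only at r2c1 ⇒ r2c1=2.
Step 4. [r3c4∈{1,3,7,9}] in row 3, 1 fits only at r3c4. So r3c4=1.
Step 5. [r4c7∈{2,7,8,9}] row 4 places 2 nowhere but r4c7. So r4c7=2.
Step 6. [r8c2∈{4,6,8}] in box 7, 6 fits only at r8c2 ⇒ r8c2=6.
Step 7. [r7c2∈{4,7,8}] 4 has one home in col 2: r7c2 ⇒ r7c2=4.
Step 8. [r2c6∈{8}] nothing but 8 survives at r2c6. So r2c6=8.
Step 9. [r4c1∈{5,7,8,9}] in row 4, 5 fits only at r4c1, so r4c1=5.
Step 10. [r6c4∈{4,7,9}] col 4 places 4 nowhere but r6c4, so r6c4=4.
Step 11. [r3c1∈{3,7,8}] col 1 places 3 nowhere but r3c1 ⇒ r3c1=3.
Step 12. [r7c4∈{3,5}] 5 has one home in col 4: r7c4 ⇒ r7c4=5.
Step 13. [r7c7∈{3,7,8,9}] across row 7, 3 lands solely at r7c7, so r7c7=3.
Step 14. [r2c4∈{3,7,9}] r2c4 is the only open cell in col 4 admitting 3 ⇒ r2c4=3.
Step 15. [r9c7∈{5,6,7}] row 9 places 5 nowhere but r9c7. So r9c7=5.
Step 16. [r3c7∈{6,7,8,9}] in col 7, 6 fits only at r3c7, so r3c7=6.
Step 17. [r3c5∈{7,9}] across row 3, 9 lands solely at r3c5 ⇒ r3c5=9.
Step 18. [r2c5∈{7}] nothing but 7 survives at r2c5. So r2c5=7.
Step 19. [r6c5∈{2}] r6c5's peers cover all but 2, so r6c5=2.
Step 20. [r2c9∈{9}] r2c9 has the single candidate 9, so r2c9=9.
Step 21. [r6c1∈{7,8,9}] in row 6, 9 fits only at r6c1, so r6c1=9.
Step 22. [r8c1∈{8}] nothing but 8 survives at r8c1. So r8c1=8.
Step 23. [r8c7∈{9}] r8c7 has the single candidate 9. So r8c7=9.
Step 24. [r5c7∈{7}] r5c7 has the single candidate 7 ⇒ r5c7=7.
Step 25. [r7c1∈{7}] r7c1's peers cover all but 7, so r7c1=7.
Step 26. [r6c9∈{8}] nothing but 8 survives at r6c9. So r6c9=8.
Step 27. [r8c8∈{4}] nothing but 4 survives at r8c8, so r8c8=4.
Step 28. [r6c2∈{7}] r6c2 is down to just 7, so r6c2=7.
Step 29. [r4c8∈{9}] r4c8 is down to just 9. So r4c8=9.
Step 30. [r3c3∈{7,8}] 7 has one home in row 3: r3c3. So r3c3=7.
Step 31. [r9c8∈{7}] nothing but 7 survives at r9c8, so r9c8=7.
Step 32. [r5c6∈{1}] r5c6 has the single candidate 1. So r5c6=1.
Step 33. [r1c6∈{2}] r1c6 is down to just 2. So r1c6=2.
Step 34. [r9c9∈{6}] r9c9's peers cover all but 6 ⇒ r9c9=6.
Step 35. [r5c4∈{9}] r5c4 is down to just 9 ⇒ r5c4=9.
Step 36. [r7c8∈{8}] nothing but 8 survives at r7c8 ⇒ r7c8=8.
Step 37. [r9c1∈{1}] nothing but 1 survives at r9c1 ⇒ r9c1=1.
Step 38. [r1c5∈{5}] r1c5 has the single candidate 5. So r1c5=5.
Step 39. [r3c2∈{8}] nothing but 8 survives at r3c2. So r3c2=8.
Step 40. [r8c5∈{3}] r8c5 has the single candidate 3, so r8c5=3.
Step 41. [r4c4∈{7}] only 7 remains possible at r4c4 ⇒ r4c4=7.
Step 42. [r1c7∈{8}] nothing but 8 survives at r1c7, so r1c7=8.
Step 43. [r5c2∈{2}] r5c2 has the single candidate 2, so r5c2=2.
Step 44. [r2c3∈{6}] r2c3's peers cover all but 6 ⇒ r2c3=6.
Step 45. [r4c3∈{8}] only 8 remains possible at r4c3, so r4c3=8.
Step 46. [r7c3∈{9}] only 9 remains possible at r7c3. So r7c3=9.
Step 47. [r1c9∈{7}] r1c9's peers cover all but 7. So r1c9=7.
Step 48. [r9c5∈{4}] r9c5 is down to just 4, so r9c5=4.
Step 49. [r2c8∈{1}] r2c8's peers cover all but 1. So r2c8=1.

Answer: 4 9 1 6 5 2 8 3 7 / 2 5 6 3 7 8 4 1 9 / 3 8 7 1 9 4 6 2 5 / 5 1 8 7 6 3 2 9 4 / 6 2 4 9 8 1 7 5 3 / 9 7 3 4 2 5 1 6 8 / 7 4 9 5 1 6 3 8 2 / 8 6 5 2 3 7 9 4 1 / 1 3 2 8 4 9 5 7 6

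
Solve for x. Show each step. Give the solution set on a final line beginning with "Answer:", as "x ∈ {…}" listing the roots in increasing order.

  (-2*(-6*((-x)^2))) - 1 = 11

Step 1. [(-2*(-6*((-x)^2))) - 1 = 11] -1 is outermost — add 1 both sides, so sub: -2*(-6*((-x)^2)) = 12.
Step 2. [-2*(-6*((-x)^2)) = 12] divide by the outer -2 ⇒ div: -6*((-x)^2) = -6.
Step 3. [-6*((-x)^2) = -6] leading coefficient -6: divide by -6, so div: (-x)^2 = 1.
Step 4. [(-x)^2 = 1] LHS squared, RHS 1 ≥ 0: apply √ (±), so sqrt: -x = 1 or -1.
Step 5. [-x = 1 or -1] flip signs both sides. So neg: x = -1 or 1.

Answer: x ∈ {-1, 1}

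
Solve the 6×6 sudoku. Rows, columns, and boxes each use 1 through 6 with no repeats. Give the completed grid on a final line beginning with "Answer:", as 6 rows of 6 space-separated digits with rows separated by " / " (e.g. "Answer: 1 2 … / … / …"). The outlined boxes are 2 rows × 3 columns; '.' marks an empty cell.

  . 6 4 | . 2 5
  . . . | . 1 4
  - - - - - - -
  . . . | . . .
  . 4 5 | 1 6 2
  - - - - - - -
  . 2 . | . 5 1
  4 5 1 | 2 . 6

Step 1. [r4c1∈{3}] only 3 remains possible at r4c1 ⇒ r4c1=3.
Step 2. [r1c4∈{3}] nothing but 3 survives at r1c4, so r1c4=3.
Step 3. [r5c1∈{6}] r5c1's peers cover all but 6 ⇒ r5c1=6.
Step 4. [r3c5∈{3,4}] 4 has one home in col 5: r3c5, so r3c5=4.
Step 5. [r3c3∈{2,6}] r3c3 is the only open cell in row 3 admitting 6 ⇒ r3c3=6.
Step 6. [r3c1∈{1,2}] row 3 places 2 nowhere but r3c1. So r3c1=2.
Step 7. [r5c3∈{3}] r5c3 is down to just 3 ⇒ r5c3=3.
Step 8. [r3c6∈{3}] r3c6's peers cover all but 3. So r3c6=3.
Step 9. [r2c2∈{3}] r2c2's peers cover all but 3, so r2c2=3.
Step 10. [r2c1∈{5}] nothing but 5 survives at r2c1. So r2c1=5.
Step 11. [r2c4∈{6}] r2c4 has the single candidate 6, so r2c4=6.
Step 12. [r6c5∈{3}] r6c5's peers cover all but 3 ⇒ r6c5=3.
Step 13. [r3c4∈{5}] r3c4 is down to just 5 ⇒ r3c4=5.
Step 14. [r1c1∈{1}] r1c1 is down to just 1 ⇒ r1c1=1.
Step 15. [r3c2∈{1}] r3c2's peers cover all but 1, so r3c2=1.
Step 16. [r2c3∈{2}] only 2 remains possible at r2c3. So r2c3=2.
Step 17. [r5c4∈{4}] nothing but 4 survives at r5c4 ⇒ r5c4=4.

Answer: 1 6 4 3 2 5 / 5 3 2 6 1 4 / 2 1 6 5 4 3 / 3 4 5 1 6 2 / 6 2 3 4 5 1 / 4 5 1 2 3 6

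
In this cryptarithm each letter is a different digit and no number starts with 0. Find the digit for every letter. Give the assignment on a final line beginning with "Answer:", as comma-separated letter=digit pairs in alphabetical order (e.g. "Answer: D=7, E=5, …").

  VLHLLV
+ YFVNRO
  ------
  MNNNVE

Step 1. [col 1: V + O ≡ E (mod 10)] several values work for O in column 1 (V + O ≡ E (mod 10), carry-in 0); try O=6 ⇒ O=6.
Step 2. [col 1: V + O ≡ E (mod 10)] several values work for V in column 1 (V + O ≡ E (mod 10), carry-in 0); try V=8, so V=8.
Step 3. [col 1: V + O ≡ E (mod 10)] column 1 reads V+O+carry(0)=E with V=8, O=6; with digits 6,8 already taken and all letters distinct, the only value for E is 4. So E=4.
Step 4. [col 2: L + R ≡ V (mod 10)] R=7 is one option consistent with column 2 (L + R ≡ V (mod 10), carry-in 1) — take it. So R=7.
Step 5. [col 2: L + R ≡ V (mod 10)] from column 2 (R=7, V=8, carry-in 1, digits 4,6,7,8 already taken and all letters distinct): L must equal 0. So L=0.
Step 6. [col 3: L + N ≡ N (mod 10)] several values work for N in column 3 (L + N ≡ N (mod 10), carry-in 0); try N=3 ⇒ N=3.
Step 7. [col 4: H + V ≡ N (mod 10)] in column 4 we have H+V≡N with carry-in 0; given V=8, N=3 and digits 0,3,4,6,7,8 already taken and all letters distinct, that pins H to 5. So H=5.
Step 8. [col 5: L + F ≡ N (mod 10)] from column 5 (L=0, N=3, carry-in 1, digits 0,3,4,5,6,7,8 already taken and all letters distinct): F must equal 2, so F=2.
Step 9. [col 6: V + Y ≡ M (mod 10)] column 6: given V=8, carry-in 0, and digits 0,2,3,4,5,6,7,8 already taken and all letters distinct, V+Y≡M (mod 10) forces Y=1, so Y=1.
Step 10. [col 6: V + Y ≡ M (mod 10)] column 6: given V=8, Y=1, carry-in 0, and digits 0,1,2,3,4,5,6,7,8 already taken and all letters distinct, V+Y≡M (mod 10) forces M=9. So M=9.

Answer: E=4, F=2, H=5, L=0, M=9, N=3, O=6, R=7, V=8, Y=1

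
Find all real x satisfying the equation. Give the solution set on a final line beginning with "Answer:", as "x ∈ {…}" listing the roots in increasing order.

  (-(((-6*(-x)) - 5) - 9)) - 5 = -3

Step 1. [(-(((-6*(-x)) - 5) - 9)) - 5 = -3] -5 is outermost — add 5 both sides, so sub: -(((-6*(-x)) - 5) - 9) = 2.
Step 2. [-(((-6*(-x)) - 5) - 9) = 2] LHS negated; negate both sides, so neg: ((-6*(-x)) - 5) - 9 = -2.
Step 3. [((-6*(-x)) - 5) - 9 = -2] add 9: x sits inside (… - 9). So sub: (-6*(-x)) - 5 = 7.
Step 4. [(-6*(-x)) - 5 = 7] add 5: x sits inside (… - 5). So sub: -6*(-x) = 12.
Step 5. [-6*(-x) = 12] leading coefficient -6: divide by -6. So div: -x = -2.
Step 6. [-x = -2] flip signs both sides. So neg: x = 2.

Answer: x ∈ {2}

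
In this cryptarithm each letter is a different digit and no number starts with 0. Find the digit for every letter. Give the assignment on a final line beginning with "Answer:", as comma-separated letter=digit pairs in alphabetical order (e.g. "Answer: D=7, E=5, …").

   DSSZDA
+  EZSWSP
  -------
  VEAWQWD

Step 1. [col 1: A + P ≡ D (mod 10)] no forcing yet in column 1 (carry-in 0); D=9 is free and consistent — try it. So D=9.
Step 2. [col 1: A + P ≡ D (mod 10)] P=6 is one option consistent with column 1 (A + P ≡ D (mod 10), carry-in 0) — take it ⇒ P=6.
Step 3. [V] V is the leading digit of a 7-digit sum of two 6-digit numbers; the final carry is exactly 1. So V=1.
Step 4. [col 1: A + P ≡ D (mod 10)] column 1 reads A+P+carry(0)=D with P=6, D=9; with digits 1,6,9 already taken and all letters distinct, the only value for A is 3, so A=3.
Step 5. [col 2: D + S ≡ W (mod 10)] S=8 is one option consistent with column 2 (D + S ≡ W (mod 10), carry-in 0) — take it. So S=8.
Step 6. [col 2: D + S ≡ W (mod 10)] from column 2 (D=9, S=8, carry-in 0, digits 1,3,6,8,9 already taken and all letters distinct): W must equal 7. So W=7.
Step 7. [col 3: Z + W ≡ Q (mod 10)] no forcing yet in column 3 (carry-in 1); Z=4 is free and consistent — try it ⇒ Z=4.
Step 8. [col 3: Z + W ≡ Q (mod 10)] column 3 reads Z+W+carry(1)=Q with Z=4, W=7; with digits 1,3,4,6,7,8,9 already taken and all letters distinct, the only value for Q is 2 ⇒ Q=2.
Step 9. [col 6: D + E ≡ E (mod 10)] E=5 is one option consistent with column 6 (D + E ≡ E (mod 10), carry-in 1) — take it. So E=5.

Answer: A=3, D=9, E=5, P=6, Q=2, S=8, V=1, W=7, Z=4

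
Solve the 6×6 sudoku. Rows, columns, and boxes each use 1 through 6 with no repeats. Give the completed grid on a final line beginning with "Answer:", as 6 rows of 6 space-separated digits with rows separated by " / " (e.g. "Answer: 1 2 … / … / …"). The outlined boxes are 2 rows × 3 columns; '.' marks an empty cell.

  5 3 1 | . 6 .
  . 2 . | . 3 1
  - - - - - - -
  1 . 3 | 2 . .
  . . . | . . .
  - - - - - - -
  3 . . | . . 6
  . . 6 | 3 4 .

Step 1. [r3c5∈{5}] r3c5 has the single candidate 5 ⇒ r3c5=5.
Step 2. [r3c6∈{4}] r3c6 is down to just 4. So r3c6=4.
Step 3. [r2c3∈{4}] r2c3 is down to just 4, so r2c3=4.
Step 4. [r5c5∈{1,2}] in col 5, 2 fits only at r5c5. So r5c5=2.
Step 5. [r5c3∈{5}] r5c3's peers cover all but 5. So r5c3=5.
Step 6. [r4c1∈{2,4,6}] 4 has one home in col 1: r4c1, so r4c1=4.
Step 7. [r4c4∈{1,6}] 6 has one home in col 4: r4c4 ⇒ r4c4=6.
Step 8. [r6c2∈{1}] r6c2 has the single candidate 1 ⇒ r6c2=1.
Step 9. [r2c4∈{5}] r2c4 is down to just 5 ⇒ r2c4=5.
Step 10. [r4c3∈{2}] r4c3's peers cover all but 2, so r4c3=2.
Step 11. [r4c6∈{3}] r4c6 is down to just 3 ⇒ r4c6=3.
Step 12. [r4c2∈{5}] only 5 remains possible at r4c2, so r4c2=5.
Step 13. [r2c1∈{6}] only 6 remains possible at r2c1 ⇒ r2c1=6.
Step 14. [r3c2∈{6}] r3c2's peers cover all but 6 ⇒ r3c2=6.
Step 15. [r1c4∈{4}] r1c4 has the single candidate 4 ⇒ r1c4=4.
Step 16. [r5c2∈{4}] r5c2's peers cover all but 4, so r5c2=4.
Step 17. [r4c5∈{1}] r4c5 has the single candidate 1 ⇒ r4c5=1.
Step 18. [r6c1∈{2}] r6c1's peers cover all but 2, so r6c1=2.
Step 19. [r1c6∈{2}] nothing but 2 survives at r1c6 ⇒ r1c6=2.
Step 20. [r6c6∈{5}] r6c6's peers cover all but 5. So r6c6=5.
Step 21. [r5c4∈{1}] r5c4's peers cover all but 1, so r5c4=1.

Answer: 5 3 1 4 6 2 / 6 2 4 5 3 1 / 1 6 3 2 5 4 / 4 5 2 6 1 3 / 3 4 5 1 2 6 / 2 1 6 3 4 5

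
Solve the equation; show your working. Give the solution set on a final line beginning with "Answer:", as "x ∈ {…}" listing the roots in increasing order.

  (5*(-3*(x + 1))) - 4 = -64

Step 1. [(5*(-3*(x + 1))) - 4 = -64] peel the -4: add 4 from each side ⇒ sub: 5*(-3*(x + 1)) = -60.
Step 2. [5*(-3*(x + 1)) = -60] 5 out front; divide by 5. So div: -3*(x + 1) = -12.
Step 3. [-3*(x + 1) = -12] divide by the outer -3. So div: x + 1 = 4.
Step 4. [x + 1 = 4] subtract 1: x sits inside (… + 1). So sub: x = 3.

Answer: x ∈ {3}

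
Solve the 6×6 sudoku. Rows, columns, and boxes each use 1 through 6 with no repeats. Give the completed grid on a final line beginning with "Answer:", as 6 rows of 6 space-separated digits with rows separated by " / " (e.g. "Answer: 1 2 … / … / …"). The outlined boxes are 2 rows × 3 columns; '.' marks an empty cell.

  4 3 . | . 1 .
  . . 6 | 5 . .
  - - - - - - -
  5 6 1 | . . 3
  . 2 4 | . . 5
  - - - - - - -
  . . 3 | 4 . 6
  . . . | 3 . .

Step 1. [r1c6∈{2}] r1c6 has the single candidate 2. So r1c6=2.
Step 2. [r6c3∈{2,5}] in col 3, 2 fits only at r6c3. So r6c3=2.
Step 3. [r5c1∈{1}] r5c1 is down to just 1. So r5c1=1.
Step 4. [r5c2∈{5}] nothing but 5 survives at r5c2. So r5c2=5.
Step 5. [r3c5∈{2,4}] across row 3, 4 lands solely at r3c5, so r3c5=4.
Step 6. [r4c5∈{6}] r4c5's peers cover all but 6, so r4c5=6.
Step 7. [r2c2∈{1}] r2c2's peers cover all but 1 ⇒ r2c2=1.
Step 8. [r1c4∈{6}] nothing but 6 survives at r1c4. So r1c4=6.
Step 9. [r2c5∈{3}] r2c5's peers cover all but 3 ⇒ r2c5=3.
Step 10. [r6c2∈{4}] r6c2 has the single candidate 4 ⇒ r6c2=4.
Step 11. [r6c1∈{6}] only 6 remains possible at r6c1 ⇒ r6c1=6.
Step 12. [r2c1∈{2}] r2c1 is down to just 2. So r2c1=2.
Step 13. [r2c6∈{4}] r2c6 is down to just 4 ⇒ r2c6=4.
Step 14. [r3c4∈{2}] r3c4 has the single candidate 2, so r3c4=2.
Step 15. [r1c3∈{5}] r1c3's peers cover all but 5. So r1c3=5.
Step 16. [r6c6∈{1}] nothing but 1 survives at r6c6. So r6c6=1.
Step 17. [r4c1∈{3}] r4c1 is down to just 3, so r4c1=3.
Step 18. [r6c5∈{5}] r6c5's peers cover all but 5, so r6c5=5.
Step 19. [r4c4∈{1}] r4c4's peers cover all but 1. So r4c4=1.
Step 20. [r5c5∈{2}] only 2 remains possible at r5c5, so r5c5=2.

Answer: 4 3 5 6 1 2 / 2 1 6 5 3 4 / 5 6 1 2 4 3 / 3 2 4 1 6 5 / 1 5 3 4 2 6 / 6 4 2 3 5 1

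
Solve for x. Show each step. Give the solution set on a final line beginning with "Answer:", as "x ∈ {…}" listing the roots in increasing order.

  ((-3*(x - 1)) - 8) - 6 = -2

Step 1. [((-3*(x - 1)) - 8) - 6 = -2] peel the -6: add 6 from each side, so sub: (-3*(x - 1)) - 8 = 4.
Step 2. [(-3*(x - 1)) - 8 = 4] -8 is outermost — add 8 both sides ⇒ sub: -3*(x - 1) = 12.
Step 3. [-3*(x - 1) = 12] divide by the outer -3, so div: x - 1 = -4.
Step 4. [x - 1 = -4] add 1: x sits inside (… - 1). So sub: x = -3.

Answer: x ∈ {-3}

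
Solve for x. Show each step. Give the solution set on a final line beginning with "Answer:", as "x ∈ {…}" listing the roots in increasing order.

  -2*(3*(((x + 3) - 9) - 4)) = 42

Step 1. [-2*(3*(((x + 3) - 9) - 4)) = 42] LHS = -2·(…); ÷-2 both sides ⇒ div: 3*(((x + 3) - 9) - 4) = -21.
Step 2. [3*(((x + 3) - 9) - 4) = -21] 3 out front; divide by 3, so div: ((x + 3) - 9) - 4 = -7.
Step 3. [((x + 3) - 9) - 4 = -7] -4 is outermost — add 4 both sides ⇒ sub: (x + 3) - 9 = -3.
Step 4. [(x + 3) - 9 = -3] -9 is outermost — add 9 both sides ⇒ sub: x + 3 = 6.
Step 5. [x + 3 = 6] +3 is outermost — subtract 3 both sides ⇒ sub: x = 3.

Answer: x ∈ {3}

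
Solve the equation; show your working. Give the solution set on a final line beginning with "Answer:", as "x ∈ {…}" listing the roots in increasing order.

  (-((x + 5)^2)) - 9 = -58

Step 1. [(-((x + 5)^2)) - 9 = -58] add 9: x sits inside (… - 9) ⇒ sub: -((x + 5)^2) = -49.
Step 2. [-((x + 5)^2) = -49] flip signs both sides. So neg: (x + 5)^2 = 49.
Step 3. [(x + 5)^2 = 49] 49 ≥ 0, LHS is (·)² — take ±√. So sqrt: x + 5 = 7 or -7.
Step 4. [x + 5 = 7 or -7] peel the +5: subtract 5 from each side. So sub: x = 2 or -12.

Answer: x ∈ {-12, 2}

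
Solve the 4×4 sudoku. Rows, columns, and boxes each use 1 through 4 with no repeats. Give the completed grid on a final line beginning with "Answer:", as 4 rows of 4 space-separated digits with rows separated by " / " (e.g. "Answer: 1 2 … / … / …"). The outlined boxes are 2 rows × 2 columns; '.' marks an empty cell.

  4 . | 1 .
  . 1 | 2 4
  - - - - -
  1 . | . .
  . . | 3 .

Step 1. [r4c1∈{2}] nothing but 2 survives at r4c1, so r4c1=2.
Step 2. [r3c2∈{3,4}] r3c2 is the only open cell in row 3 admitting 3, so r3c2=3.
Step 3. [r1c4∈{3}] only 3 remains possible at r1c4. So r1c4=3.
Step 4. [r1c2∈{2}] r1c2 has the single candidate 2, so r1c2=2.
Step 5. [r4c4∈{1}] only 1 remains possible at r4c4 ⇒ r4c4=1.
Step 6. [r3c4∈{2}] r3c4 has the single candidate 2. So r3c4=2.
Step 7. [r4c2∈{4}] r4c2 has the single candidate 4, so r4c2=4.
Step 8. [r2c1∈{3}] r2c1 is down to just 3 ⇒ r2c1=3.
Step 9. [r3c3∈{4}] r3c3 has the single candidate 4, so r3c3=4.

Answer: 4 2 1 3 / 3 1 2 4 / 1 3 4 2 / 2 4 3 1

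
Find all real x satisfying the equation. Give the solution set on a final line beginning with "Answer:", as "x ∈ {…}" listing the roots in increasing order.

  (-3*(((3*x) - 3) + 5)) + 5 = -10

Step 1. [(-3*(((3*x) - 3) + 5)) + 5 = -10] +5 is outermost — subtract 5 both sides, so sub: -3*(((3*x) - 3) + 5) = -15.
Step 2. [-3*(((3*x) - 3) + 5) = -15] divide by the outer -3, so div: ((3*x) - 3) + 5 = 5.
Step 3. [((3*x) - 3) + 5 = 5] 5 comes off first (subtract 5), so sub: (3*x) - 3 = 0.
Step 4. [(3*x) - 3 = 0] 3 | LHS and 3 | 0: pull 3 out, so factor: x - 1 = 0.
Step 5. [x - 1 = 0] the outer -1 inverts by adding 1, so sub: x = 1.

Answer: x ∈ {1}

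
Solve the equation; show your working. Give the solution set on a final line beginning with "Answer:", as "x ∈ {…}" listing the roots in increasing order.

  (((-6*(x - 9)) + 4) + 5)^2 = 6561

Step 1. [(((-6*(x - 9)) + 4) + 5)^2 = 6561] LHS squared, RHS 6561 ≥ 0: apply √ (±). So sqrt: ((-6*(x - 9)) + 4) + 5 = 81 or -81.
Step 2. [((-6*(x - 9)) + 4) + 5 = 81 or -81] +5 is outermost — subtract 5 both sides, so sub: (-6*(x - 9)) + 4 = 76 or -86.
Step 3. [(-6*(x - 9)) + 4 = 76 or -86] peel the +4: subtract 4 from each side, so sub: -6*(x - 9) = 72 or -90.
Step 4. [-6*(x - 9) = 72 or -90] -6·(inner) — divide through by -6 ⇒ div: x - 9 = -12 or 15.
Step 5. [x - 9 = -12 or 15] -9 is outermost — add 9 both sides. So sub: x = -3 or 24.

Answer: x ∈ {-3, 24}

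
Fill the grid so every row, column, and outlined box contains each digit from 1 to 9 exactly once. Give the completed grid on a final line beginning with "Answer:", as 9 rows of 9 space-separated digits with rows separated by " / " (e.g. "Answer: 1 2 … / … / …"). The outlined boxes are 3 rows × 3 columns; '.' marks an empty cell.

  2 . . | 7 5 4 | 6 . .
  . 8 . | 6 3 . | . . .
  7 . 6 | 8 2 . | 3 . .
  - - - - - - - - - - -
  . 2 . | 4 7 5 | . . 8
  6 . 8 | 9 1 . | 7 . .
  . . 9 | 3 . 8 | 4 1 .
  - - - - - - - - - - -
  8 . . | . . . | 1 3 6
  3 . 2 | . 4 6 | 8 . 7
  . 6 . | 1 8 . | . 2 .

Step 1. [r5c8∈{5}] r5c8 is down to just 5 ⇒ r5c8=5.
Step 2. [r8c8∈{9}] r8c8 is down to just 9, so r8c8=9.
Step 3. [r9c9∈{4,5}] r9c9 is the only open cell in box 9 admitting 4. So r9c9=4.
Step 4. [r2c1∈{1,4,5,9}] in col 1, 4 fits only at r2c1, so r2c1=4.
Step 5. [r4c3∈{1,3}] row 4 places 3 nowhere but r4c3, so r4c3=3.
Step 6. [r1c3∈{1}] r1c3's peers cover all but 1, so r1c3=1.
Step 7. [r2c3∈{5}] r2c3 has the single candidate 5 ⇒ r2c3=5.
Step 8. [r3c2∈{9}] nothing but 9 survives at r3c2. So r3c2=9.
Step 9. [r2c6∈{1,9}] 9 has one home in box 2: r2c6, so r2c6=9.
Step 10. [r9c3∈{7}] r9c3's peers cover all but 7 ⇒ r9c3=7.
Step 11. [r5c6∈{2}] r5c6 has the single candidate 2, so r5c6=2.
Step 12. [r2c9∈{1,2}] 1 has one home in row 2: r2c9. So r2c9=1.
Step 13. [r8c4∈{5}] only 5 remains possible at r8c4. So r8c4=5.
Step 14. [r7c2∈{4,5}] across row 7, 5 lands solely at r7c2 ⇒ r7c2=5.
Step 15. [r7c5∈{9}] r7c5 has the single candidate 9, so r7c5=9.
Step 16. [r5c2∈{4}] r5c2's peers cover all but 4, so r5c2=4.
Step 17. [r9c6∈{3}] only 3 remains possible at r9c6. So r9c6=3.
Step 18. [r2c8∈{7}] r2c8's peers cover all but 7. So r2c8=7.
Step 19. [r6c9∈{2}] r6c9's peers cover all but 2 ⇒ r6c9=2.
Step 20. [r4c8∈{6}] r4c8's peers cover all but 6. So r4c8=6.
Step 21. [r8c2∈{1}] r8c2 has the single candidate 1. So r8c2=1.
Step 22. [r9c1∈{9}] r9c1 has the single candidate 9 ⇒ r9c1=9.
Step 23. [r5c9∈{3}] r5c9 has the single candidate 3. So r5c9=3.
Step 24. [r7c3∈{4}] nothing but 4 survives at r7c3, so r7c3=4.
Step 25. [r7c4∈{2}] r7c4 has the single candidate 2, so r7c4=2.
Step 26. [r4c7∈{9}] r4c7 is down to just 9, so r4c7=9.
Step 27. [r3c6∈{1}] nothing but 1 survives at r3c6 ⇒ r3c6=1.
Step 28. [r3c9∈{5}] only 5 remains possible at r3c9, so r3c9=5.
Step 29. [r2c7∈{2}] r2c7 has the single candidate 2, so r2c7=2.
Step 30. [r3c8∈{4}] r3c8's peers cover all but 4. So r3c8=4.
Step 31. [r1c8∈{8}] r1c8 has the single candidate 8. So r1c8=8.
Step 32. [r1c2∈{3}] r1c2 is down to just 3, so r1c2=3.
Step 33. [r7c6∈{7}] nothing but 7 survives at r7c6 ⇒ r7c6=7.
Step 34. [r1c9∈{9}] nothing but 9 survives at r1c9. So r1c9=9.
Step 35. [r6c1∈{5}] r6c1 has the single candidate 5, so r6c1=5.
Step 36. [r6c2∈{7}] r6c2 is down to just 7 ⇒ r6c2=7.
Step 37. [r9c7∈{5}] r9c7 is down to just 5, so r9c7=5.
Step 38. [r6c5∈{6}] r6c5 has the single candidate 6, so r6c5=6.
Step 39. [r4c1∈{1}] r4c1's peers cover all but 1, so r4c1=1.

Answer: 2 3 1 7 5 4 6 8 9 / 4 8 5 6 3 9 2 7 1 / 7 9 6 8 2 1 3 4 5 / 1 2 3 4 7 5 9 6 8 / 6 4 8 9 1 2 7 5 3 / 5 7 9 3 6 8 4 1 2 / 8 5 4 2 9 7 1 3 6 / 3 1 2 5 4 6 8 9 7 / 9 6 7 1 8 3 5 2 4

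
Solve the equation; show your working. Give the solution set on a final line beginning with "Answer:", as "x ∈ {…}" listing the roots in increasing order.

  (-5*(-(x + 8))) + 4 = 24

Step 1. [(-5*(-(x + 8))) + 4 = 24] the outer +4 inverts by subtracting 4, so sub: -5*(-(x + 8)) = 20.
Step 2. [-5*(-(x + 8)) = 20] LHS = -5·(…); ÷-5 both sides. So div: -(x + 8) = -4.
Step 3. [-(x + 8) = -4] LHS negated; negate both sides ⇒ neg: x + 8 = 4.
Step 4. [x + 8 = 4] subtract 8: x sits inside (… + 8) ⇒ sub: x = -4.

Answer: x ∈ {-4}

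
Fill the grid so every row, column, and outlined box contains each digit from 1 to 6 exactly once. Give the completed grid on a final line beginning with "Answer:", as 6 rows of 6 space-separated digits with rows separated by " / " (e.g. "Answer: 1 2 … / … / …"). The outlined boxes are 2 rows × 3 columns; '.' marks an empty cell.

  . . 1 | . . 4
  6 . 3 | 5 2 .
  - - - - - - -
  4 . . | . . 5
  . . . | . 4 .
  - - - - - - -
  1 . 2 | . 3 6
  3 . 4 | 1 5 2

Step 1. [r3c3∈{6}] r3c3's peers cover all but 6. So r3c3=6.
Step 2. [r4c6∈{1,3}] in col 6, 3 fits only at r4c6, so r4c6=3.
Step 3. [r4c2∈{1,2,5}] row 4 places 1 nowhere but r4c2, so r4c2=1.
Step 4. [r4c4∈{2,6}] 6 has one home in row 4: r4c4. So r4c4=6.
Step 5. [r4c1∈{2,5}] in row 4, 2 fits only at r4c1 ⇒ r4c1=2.
Step 6. [r5c2∈{5}] r5c2's peers cover all but 5 ⇒ r5c2=5.
Step 7. [r1c5∈{6}] r1c5's peers cover all but 6. So r1c5=6.
Step 8. [r1c1∈{5}] r1c1 has the single candidate 5, so r1c1=5.
Step 9. [r2c2∈{4}] nothing but 4 survives at r2c2 ⇒ r2c2=4.
Step 10. [r3c4∈{2}] r3c4 is down to just 2 ⇒ r3c4=2.
Step 11. [r4c3∈{5}] r4c3 has the single candidate 5 ⇒ r4c3=5.
Step 12. [r3c2∈{3}] only 3 remains possible at r3c2. So r3c2=3.
Step 13. [r1c2∈{2}] only 2 remains possible at r1c2. So r1c2=2.
Step 14. [r1c4∈{3}] nothing but 3 survives at r1c4, so r1c4=3.
Step 15. [r5c4∈{4}] r5c4 is down to just 4 ⇒ r5c4=4.
Step 16. [r6c2∈{6}] only 6 remains possible at r6c2. So r6c2=6.
Step 17. [r3c5∈{1}] nothing but 1 survives at r3c5 ⇒ r3c5=1.
Step 18. [r2c6∈{1}] nothing but 1 survives at r2c6, so r2c6=1.

Answer: 5 2 1 3 6 4 / 6 4 3 5 2 1 / 4 3 6 2 1 5 / 2 1 5 6 4 3 / 1 5 2 4 3 6 / 3 6 4 1 5 2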